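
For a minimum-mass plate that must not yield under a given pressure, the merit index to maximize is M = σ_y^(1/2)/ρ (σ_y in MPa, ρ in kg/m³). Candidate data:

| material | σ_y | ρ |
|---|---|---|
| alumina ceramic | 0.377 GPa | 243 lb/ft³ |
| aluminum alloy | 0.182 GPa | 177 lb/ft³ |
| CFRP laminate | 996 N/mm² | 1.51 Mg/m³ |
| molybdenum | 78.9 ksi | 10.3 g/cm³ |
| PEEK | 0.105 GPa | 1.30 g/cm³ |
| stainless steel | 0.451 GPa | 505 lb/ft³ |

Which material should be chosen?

Putting every candidate on a common basis:
  alumina ceramic: σ_y = 377.0 MPa, ρ = 3892 kg/m³
  aluminum alloy: σ_y = 182.0 MPa, ρ = 2835 kg/m³
  CFRP laminate: σ_y = 996.0 MPa, ρ = 1510 kg/m³
  molybdenum: σ_y = 544.0 MPa, ρ = 10300 kg/m³
  PEEK: σ_y = 105.0 MPa, ρ = 1300 kg/m³
  stainless steel: σ_y = 451.0 MPa, ρ = 8089 kg/m³
  CFRP laminate: M = 20.9×10⁻³
  PEEK: M = 7.88×10⁻³
  alumina ceramic: M = 4.99×10⁻³
  aluminum alloy: M = 4.76×10⁻³
  stainless steel: M = 2.63×10⁻³
  molybdenum: M = 2.26×10⁻³
CFRP laminate has the largest M.

CFRP laminate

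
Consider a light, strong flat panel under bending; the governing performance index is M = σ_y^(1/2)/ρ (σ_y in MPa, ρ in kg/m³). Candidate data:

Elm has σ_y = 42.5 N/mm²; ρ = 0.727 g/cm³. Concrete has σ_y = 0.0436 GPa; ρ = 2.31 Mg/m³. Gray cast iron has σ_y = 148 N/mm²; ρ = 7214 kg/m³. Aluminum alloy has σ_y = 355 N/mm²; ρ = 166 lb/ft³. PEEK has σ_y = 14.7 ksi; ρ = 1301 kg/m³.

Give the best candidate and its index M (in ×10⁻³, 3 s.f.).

elm, M = 8.97×10⁻³

After converting to SI:
  elm: σ_y = 42.50 MPa, ρ = 727.0 kg/m³
  concrete: σ_y = 43.60 MPa, ρ = 2310 kg/m³
  gray cast iron: σ_y = 148.0 MPa, ρ = 7214 kg/m³
  aluminum alloy: σ_y = 355.0 MPa, ρ = 2659 kg/m³
  PEEK: σ_y = 101.4 MPa, ρ = 1301 kg/m³
  elm: M = 8.97×10⁻³
  PEEK: M = 7.74×10⁻³
  aluminum alloy: M = 7.09×10⁻³
  concrete: M = 2.86×10⁻³
  gray cast iron: M = 1.69×10⁻³
Elm has the largest M.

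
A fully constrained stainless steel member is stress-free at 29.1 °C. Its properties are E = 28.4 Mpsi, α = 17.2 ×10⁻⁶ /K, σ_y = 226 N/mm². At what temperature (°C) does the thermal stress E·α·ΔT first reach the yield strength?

96.2 °C

E = 28.4 Mpsi = 195.8 GPa.
σ_y = 226 N/mm² = 226.0 MPa.
E·α·ΔT = 226.0 MPa ⇒ ΔT = 226.0 / (195.8×10³ × 17.2×10⁻⁶) = 67.10 K.
T = 29.1 + 67.10 = 96.20 °C.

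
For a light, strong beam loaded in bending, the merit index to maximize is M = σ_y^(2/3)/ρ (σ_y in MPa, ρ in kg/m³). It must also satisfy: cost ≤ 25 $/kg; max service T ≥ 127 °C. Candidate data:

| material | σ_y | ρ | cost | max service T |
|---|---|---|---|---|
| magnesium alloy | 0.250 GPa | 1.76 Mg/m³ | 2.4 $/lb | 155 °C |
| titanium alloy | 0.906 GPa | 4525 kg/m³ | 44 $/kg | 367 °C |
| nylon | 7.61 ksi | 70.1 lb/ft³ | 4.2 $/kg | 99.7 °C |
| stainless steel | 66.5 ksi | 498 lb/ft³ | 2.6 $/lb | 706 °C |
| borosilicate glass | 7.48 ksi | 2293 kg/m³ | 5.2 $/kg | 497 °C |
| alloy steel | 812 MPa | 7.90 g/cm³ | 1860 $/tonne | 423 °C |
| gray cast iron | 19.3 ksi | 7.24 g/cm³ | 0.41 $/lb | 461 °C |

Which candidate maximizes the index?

magnesium alloy

Screen on constraints: cost ≤ 25 $/kg; max service T ≥ 127 °C. Survivors: magnesium alloy, stainless steel, borosilicate glass, alloy steel, gray cast iron.
Normalizing units and computing the index:
  magnesium alloy: σ_y = 250.0 MPa, ρ = 1760 kg/m³
  stainless steel: σ_y = 458.5 MPa, ρ = 7977 kg/m³
  borosilicate glass: σ_y = 51.57 MPa, ρ = 2293 kg/m³
  alloy steel: σ_y = 812.0 MPa, ρ = 7900 kg/m³
  gray cast iron: σ_y = 133.1 MPa, ρ = 7240 kg/m³
  magnesium alloy: M = 22.5×10⁻³
  alloy steel: M = 11.0×10⁻³
  stainless steel: M = 7.45×10⁻³
  borosilicate glass: M = 6.04×10⁻³
  gray cast iron: M = 3.60×10⁻³
The maximum is for magnesium alloy.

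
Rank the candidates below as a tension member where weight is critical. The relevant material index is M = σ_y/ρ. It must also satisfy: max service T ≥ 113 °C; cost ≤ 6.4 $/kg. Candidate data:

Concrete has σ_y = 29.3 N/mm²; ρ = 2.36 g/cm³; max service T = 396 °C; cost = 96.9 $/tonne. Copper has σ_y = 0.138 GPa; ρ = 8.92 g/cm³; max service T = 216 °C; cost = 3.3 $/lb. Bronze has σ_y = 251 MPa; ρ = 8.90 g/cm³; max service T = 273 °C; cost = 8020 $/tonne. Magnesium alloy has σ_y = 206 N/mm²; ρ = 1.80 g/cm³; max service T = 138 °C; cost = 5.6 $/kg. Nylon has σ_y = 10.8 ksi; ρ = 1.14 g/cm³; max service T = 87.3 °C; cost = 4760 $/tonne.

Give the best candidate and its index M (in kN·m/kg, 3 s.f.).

Screen on constraints: max service T ≥ 113 °C; cost ≤ 6.4 $/kg. Survivors: concrete, magnesium alloy.
After converting to SI:
  concrete: σ_y = 29.30 MPa, ρ = 2360 kg/m³
  magnesium alloy: σ_y = 206.0 MPa, ρ = 1800 kg/m³
  magnesium alloy: M = 114 kN·m/kg
  concrete: M = 12.4 kN·m/kg
Magnesium alloy ranks first.

magnesium alloy, M = 114 kN·m/kg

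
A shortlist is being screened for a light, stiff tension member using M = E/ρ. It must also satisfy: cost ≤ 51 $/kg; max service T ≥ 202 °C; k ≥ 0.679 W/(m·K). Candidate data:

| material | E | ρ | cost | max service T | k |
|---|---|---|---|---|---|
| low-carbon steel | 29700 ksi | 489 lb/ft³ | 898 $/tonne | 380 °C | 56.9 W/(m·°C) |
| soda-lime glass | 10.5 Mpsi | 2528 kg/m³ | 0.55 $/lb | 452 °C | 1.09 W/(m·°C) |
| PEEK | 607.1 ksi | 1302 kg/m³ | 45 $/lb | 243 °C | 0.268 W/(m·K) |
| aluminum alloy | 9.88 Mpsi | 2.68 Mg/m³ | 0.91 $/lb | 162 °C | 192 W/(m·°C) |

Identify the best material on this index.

soda-lime glass

Screen on constraints: cost ≤ 51 $/kg; max service T ≥ 202 °C; k ≥ 0.679 W/(m·K). Survivors: low-carbon steel, soda-lime glass.
Putting every candidate on a common basis:
  low-carbon steel: E = 204.8 GPa, ρ = 7833 kg/m³
  soda-lime glass: E = 72.39 GPa, ρ = 2528 kg/m³
  soda-lime glass: M = 28.6 MN·m/kg
  low-carbon steel: M = 26.1 MN·m/kg
Soda-lime glass ranks first.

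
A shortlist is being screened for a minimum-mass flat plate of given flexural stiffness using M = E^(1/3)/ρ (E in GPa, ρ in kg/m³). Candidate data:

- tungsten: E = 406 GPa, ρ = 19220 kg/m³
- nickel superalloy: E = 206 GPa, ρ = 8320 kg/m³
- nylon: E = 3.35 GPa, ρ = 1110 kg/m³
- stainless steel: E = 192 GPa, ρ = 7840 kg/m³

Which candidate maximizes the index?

Per-candidate index values:
  nylon: M = 1.35×10⁻³
  stainless steel: M = 0.736×10⁻³
  nickel superalloy: M = 0.710×10⁻³
  tungsten: M = 0.385×10⁻³
Nylon has the largest M.

nylon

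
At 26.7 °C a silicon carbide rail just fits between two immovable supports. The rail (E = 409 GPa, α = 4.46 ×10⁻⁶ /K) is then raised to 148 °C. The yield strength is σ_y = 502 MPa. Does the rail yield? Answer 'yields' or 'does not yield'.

ΔT = 121.3 K. Constrained thermal stress σ = E·α·ΔT = 409.0×10³ MPa × 4.46×10⁻⁶ × 121.3 = 221 MPa (compressive).
Compare to σ_y = 502 MPa: σ < σ_y, so it does not yield.

does not yield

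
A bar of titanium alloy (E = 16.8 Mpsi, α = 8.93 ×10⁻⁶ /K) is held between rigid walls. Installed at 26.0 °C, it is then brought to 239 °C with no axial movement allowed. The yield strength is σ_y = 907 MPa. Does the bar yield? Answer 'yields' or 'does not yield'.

E = 16.8 Mpsi = 115.8 GPa.
ΔT = 213.0 K. Constrained thermal stress σ = E·α·ΔT = 115.8×10³ MPa × 8.93×10⁻⁶ × 213.0 = 220 MPa (compressive).
Compare to σ_y = 907 MPa: σ < σ_y, so it does not yield.

does not yield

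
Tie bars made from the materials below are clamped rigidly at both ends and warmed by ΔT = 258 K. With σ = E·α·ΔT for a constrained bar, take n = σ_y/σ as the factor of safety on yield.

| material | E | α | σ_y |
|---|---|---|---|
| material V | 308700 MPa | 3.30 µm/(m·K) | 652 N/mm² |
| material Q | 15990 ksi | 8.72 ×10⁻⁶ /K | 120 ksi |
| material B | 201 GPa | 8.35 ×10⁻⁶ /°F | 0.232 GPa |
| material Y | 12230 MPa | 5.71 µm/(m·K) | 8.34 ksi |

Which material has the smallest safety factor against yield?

With everything in SI (GPa, ×10⁻⁶/K, MPa):
  material V: E = 308.7, α = 3.30, σ_y = 652.0 → σ = 263 MPa, n = 2.48
  material Q: E = 110.2, α = 8.72, σ_y = 827.4 → σ = 248 MPa, n = 3.34
  material B: E = 201.0, α = 15.0, σ_y = 232.0 → σ = 779 MPa, n = 0.298
  material Y: E = 12.23, α = 5.71, σ_y = 57.50 → σ = 18.0 MPa, n = 3.19
Material B has the lowest safety factor, n = 0.298.

material B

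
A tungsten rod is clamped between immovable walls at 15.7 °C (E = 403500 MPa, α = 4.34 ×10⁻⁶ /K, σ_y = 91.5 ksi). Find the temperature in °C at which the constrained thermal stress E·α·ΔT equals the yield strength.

376 °C

E = 403500 MPa = 403.5 GPa.
σ_y = 91.5 ksi = 630.9 MPa.
E·α·ΔT = 630.9 MPa ⇒ ΔT = 630.9 / (403.5×10³ × 4.34×10⁻⁶) = 360.3 K.
T = 15.7 + 360.3 = 376.0 °C.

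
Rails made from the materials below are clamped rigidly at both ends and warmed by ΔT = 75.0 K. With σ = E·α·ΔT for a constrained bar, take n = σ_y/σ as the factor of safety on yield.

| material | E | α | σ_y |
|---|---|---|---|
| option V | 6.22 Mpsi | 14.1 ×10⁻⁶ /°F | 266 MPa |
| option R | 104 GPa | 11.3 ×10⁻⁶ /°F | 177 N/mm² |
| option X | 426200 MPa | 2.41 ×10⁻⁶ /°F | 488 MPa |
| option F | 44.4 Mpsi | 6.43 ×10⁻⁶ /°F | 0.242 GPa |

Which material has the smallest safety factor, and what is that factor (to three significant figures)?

Per material, after unit conversion:
  option V: E = 42.89, α = 25.4, σ_y = 266.0 → σ = 81.6 MPa, n = 3.26
  option R: E = 104.0, α = 20.3, σ_y = 177.0 → σ = 159 MPa, n = 1.12
  option X: E = 426.2, α = 4.34, σ_y = 488.0 → σ = 139 MPa, n = 3.52
  option F: E = 306.1, α = 11.6, σ_y = 242.0 → σ = 266 MPa, n = 0.911
Smallest n: option F with n = 0.911.

option F, n = 0.911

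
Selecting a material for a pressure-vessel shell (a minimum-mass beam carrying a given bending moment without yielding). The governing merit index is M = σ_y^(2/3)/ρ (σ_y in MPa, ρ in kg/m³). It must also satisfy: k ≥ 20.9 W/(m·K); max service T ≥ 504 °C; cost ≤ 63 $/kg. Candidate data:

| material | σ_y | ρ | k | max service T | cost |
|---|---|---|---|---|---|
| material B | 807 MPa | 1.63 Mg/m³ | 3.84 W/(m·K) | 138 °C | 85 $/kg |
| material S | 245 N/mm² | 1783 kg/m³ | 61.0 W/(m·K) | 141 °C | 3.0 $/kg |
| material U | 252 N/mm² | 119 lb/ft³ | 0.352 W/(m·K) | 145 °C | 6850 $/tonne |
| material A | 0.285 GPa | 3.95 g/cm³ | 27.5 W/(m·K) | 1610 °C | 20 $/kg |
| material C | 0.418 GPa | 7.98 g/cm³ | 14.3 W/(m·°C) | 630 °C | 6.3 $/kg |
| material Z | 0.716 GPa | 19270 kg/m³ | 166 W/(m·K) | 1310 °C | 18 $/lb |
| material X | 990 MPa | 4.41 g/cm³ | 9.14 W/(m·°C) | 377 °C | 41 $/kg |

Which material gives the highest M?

Screen on constraints: k ≥ 20.9 W/(m·K); max service T ≥ 504 °C; cost ≤ 63 $/kg. Survivors: material A, material Z.
After converting to SI:
  material A: σ_y = 285.0 MPa, ρ = 3950 kg/m³
  material Z: σ_y = 716.0 MPa, ρ = 19270 kg/m³
  material A: M = 11.0×10⁻³
  material Z: M = 4.15×10⁻³
The maximum is for material A.

material A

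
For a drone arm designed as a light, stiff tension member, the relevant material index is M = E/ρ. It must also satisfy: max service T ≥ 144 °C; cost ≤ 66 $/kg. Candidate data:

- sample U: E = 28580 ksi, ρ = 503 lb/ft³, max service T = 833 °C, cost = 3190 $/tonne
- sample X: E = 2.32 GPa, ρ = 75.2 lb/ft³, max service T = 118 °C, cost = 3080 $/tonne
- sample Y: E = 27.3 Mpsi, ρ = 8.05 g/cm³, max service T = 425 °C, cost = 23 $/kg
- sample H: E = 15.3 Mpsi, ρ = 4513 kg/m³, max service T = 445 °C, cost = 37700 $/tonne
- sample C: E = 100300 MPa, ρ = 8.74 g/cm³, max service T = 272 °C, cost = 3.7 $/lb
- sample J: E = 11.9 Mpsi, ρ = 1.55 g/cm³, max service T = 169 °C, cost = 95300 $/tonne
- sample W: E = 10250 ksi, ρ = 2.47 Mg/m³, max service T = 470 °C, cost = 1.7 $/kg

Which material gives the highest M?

sample W

Screen on constraints: max service T ≥ 144 °C; cost ≤ 66 $/kg. Survivors: sample U, sample Y, sample H, sample C, sample W.
In SI units:
  sample U: E = 197.1 GPa, ρ = 8057 kg/m³
  sample Y: E = 188.2 GPa, ρ = 8050 kg/m³
  sample H: E = 105.5 GPa, ρ = 4513 kg/m³
  sample C: E = 100.3 GPa, ρ = 8740 kg/m³
  sample W: E = 70.67 GPa, ρ = 2470 kg/m³
  sample W: M = 28.6 MN·m/kg
  sample U: M = 24.5 MN·m/kg
  sample Y: M = 23.4 MN·m/kg
  sample H: M = 23.4 MN·m/kg
  sample C: M = 11.5 MN·m/kg
Highest index: sample W.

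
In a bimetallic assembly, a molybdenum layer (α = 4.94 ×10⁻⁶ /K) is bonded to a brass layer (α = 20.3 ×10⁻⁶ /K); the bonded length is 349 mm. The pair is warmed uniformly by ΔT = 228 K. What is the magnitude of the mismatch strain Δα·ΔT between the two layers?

3.50×10⁻³

Δα = |4.94 − 20.3|×10⁻⁶/K = 15.4×10⁻⁶/K.
Mismatch strain = Δα·ΔT = 15.4×10⁻⁶ × 228.0 = 3.50×10⁻³.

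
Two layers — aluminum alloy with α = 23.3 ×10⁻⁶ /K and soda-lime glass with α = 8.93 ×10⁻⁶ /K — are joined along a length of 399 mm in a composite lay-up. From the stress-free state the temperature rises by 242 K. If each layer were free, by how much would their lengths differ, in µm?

Δα = |23.3 − 8.93|×10⁻⁶/K = 14.4×10⁻⁶/K.
ΔL_mismatch = Δα·L·ΔT = 14.4×10⁻⁶ × 399.0 mm × 242.0 K = 1390 µm.

1390 µm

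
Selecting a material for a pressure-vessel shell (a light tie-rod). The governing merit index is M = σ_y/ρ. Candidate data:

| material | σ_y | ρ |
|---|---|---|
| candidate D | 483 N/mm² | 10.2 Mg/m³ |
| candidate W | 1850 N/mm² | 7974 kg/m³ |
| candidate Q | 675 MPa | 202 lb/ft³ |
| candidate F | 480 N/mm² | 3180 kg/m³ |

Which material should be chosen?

candidate W

Convert each candidate to consistent units, then evaluate M:
  candidate D: σ_y = 483.0 MPa, ρ = 10200 kg/m³
  candidate W: σ_y = 1850 MPa, ρ = 7974 kg/m³
  candidate Q: σ_y = 675.0 MPa, ρ = 3236 kg/m³
  candidate F: σ_y = 480.0 MPa, ρ = 3180 kg/m³
  candidate W: M = 232 kN·m/kg
  candidate Q: M = 209 kN·m/kg
  candidate F: M = 151 kN·m/kg
  candidate D: M = 47.4 kN·m/kg
Highest index: candidate W.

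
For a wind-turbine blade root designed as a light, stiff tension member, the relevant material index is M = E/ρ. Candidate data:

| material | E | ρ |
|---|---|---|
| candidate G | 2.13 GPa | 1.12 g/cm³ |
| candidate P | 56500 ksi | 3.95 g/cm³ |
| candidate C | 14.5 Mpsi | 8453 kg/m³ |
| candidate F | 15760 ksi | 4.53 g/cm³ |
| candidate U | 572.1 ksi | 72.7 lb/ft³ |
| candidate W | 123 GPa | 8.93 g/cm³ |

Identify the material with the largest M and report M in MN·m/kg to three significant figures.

In SI units:
  candidate G: E = 2.130 GPa, ρ = 1120 kg/m³
  candidate P: E = 389.6 GPa, ρ = 3950 kg/m³
  candidate C: E = 99.97 GPa, ρ = 8453 kg/m³
  candidate F: E = 108.7 GPa, ρ = 4530 kg/m³
  candidate U: E = 3.944 GPa, ρ = 1165 kg/m³
  candidate W: E = 123.0 GPa, ρ = 8930 kg/m³
  candidate P: M = 98.6 MN·m/kg
  candidate F: M = 24.0 MN·m/kg
  candidate W: M = 13.8 MN·m/kg
  candidate C: M = 11.8 MN·m/kg
  candidate U: M = 3.39 MN·m/kg
  candidate G: M = 1.90 MN·m/kg
Candidate P ranks first.

candidate P, M = 98.6 MN·m/kg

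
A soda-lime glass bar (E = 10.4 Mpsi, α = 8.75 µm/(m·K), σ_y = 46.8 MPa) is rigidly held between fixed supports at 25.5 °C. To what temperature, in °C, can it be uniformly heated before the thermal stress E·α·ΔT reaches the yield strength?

100 °C

E = 10.4 Mpsi = 71.71 GPa.
E·α·ΔT = 46.80 MPa ⇒ ΔT = 46.80 / (71.71×10³ × 8.75×10⁻⁶) = 74.59 K.
T = 25.5 + 74.59 = 100.1 °C.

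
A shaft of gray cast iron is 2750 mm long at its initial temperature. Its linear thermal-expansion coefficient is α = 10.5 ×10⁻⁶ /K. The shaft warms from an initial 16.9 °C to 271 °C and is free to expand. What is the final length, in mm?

ΔT = 271 − 16.9 = 254.1 K.
ΔL = α·L₀·ΔT = 10.5×10⁻⁶ × 2750 mm × 254.1 K = 7.34 mm.
L = L₀ + ΔL = 2750 + 7.34 = 2757.3 mm.

2757.3 mm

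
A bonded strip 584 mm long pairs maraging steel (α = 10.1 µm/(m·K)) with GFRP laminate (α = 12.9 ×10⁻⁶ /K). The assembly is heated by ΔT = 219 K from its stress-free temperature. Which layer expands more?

α(maraging steel) = 10.1×10⁻⁶/K vs α(GFRP laminate) = 12.9×10⁻⁶/K.
Higher α expands more for the same ΔT: GFRP laminate.

GFRP laminate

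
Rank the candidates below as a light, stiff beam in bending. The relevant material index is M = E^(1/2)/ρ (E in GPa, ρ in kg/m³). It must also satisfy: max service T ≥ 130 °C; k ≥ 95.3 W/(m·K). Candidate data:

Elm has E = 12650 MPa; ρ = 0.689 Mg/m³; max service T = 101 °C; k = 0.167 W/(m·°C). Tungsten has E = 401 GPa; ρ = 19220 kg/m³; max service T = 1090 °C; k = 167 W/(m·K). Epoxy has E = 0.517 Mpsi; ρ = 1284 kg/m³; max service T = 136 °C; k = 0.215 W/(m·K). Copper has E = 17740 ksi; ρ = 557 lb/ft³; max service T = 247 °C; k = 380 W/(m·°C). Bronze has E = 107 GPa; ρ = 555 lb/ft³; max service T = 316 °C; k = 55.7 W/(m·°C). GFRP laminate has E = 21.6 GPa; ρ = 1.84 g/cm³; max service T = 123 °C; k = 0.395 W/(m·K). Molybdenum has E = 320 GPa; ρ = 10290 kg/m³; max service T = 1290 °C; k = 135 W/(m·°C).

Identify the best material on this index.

molybdenum

Screen on constraints: max service T ≥ 130 °C; k ≥ 95.3 W/(m·K). Survivors: tungsten, copper, molybdenum.
After converting to SI:
  tungsten: E = 401.0 GPa, ρ = 19220 kg/m³
  copper: E = 122.3 GPa, ρ = 8922 kg/m³
  molybdenum: E = 320.0 GPa, ρ = 10290 kg/m³
  molybdenum: M = 1.74×10⁻³
  copper: M = 1.24×10⁻³
  tungsten: M = 1.04×10⁻³
Highest index: molybdenum.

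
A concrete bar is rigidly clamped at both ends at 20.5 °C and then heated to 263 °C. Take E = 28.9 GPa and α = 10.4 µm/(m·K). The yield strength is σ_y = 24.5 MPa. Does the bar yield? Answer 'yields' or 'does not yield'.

ΔT = 242.5 K. Constrained thermal stress σ = E·α·ΔT = 28.90×10³ MPa × 10.4×10⁻⁶ × 242.5 = 72.9 MPa (compressive).
Compare to σ_y = 24.5 MPa: σ ≥ σ_y, so it yields.

yields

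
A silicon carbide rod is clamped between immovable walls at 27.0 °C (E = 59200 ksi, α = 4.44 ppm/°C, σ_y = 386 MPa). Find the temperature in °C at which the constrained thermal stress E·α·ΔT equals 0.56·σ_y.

E = 59200 ksi = 408.2 GPa.
E·α·ΔT = 216.2 MPa ⇒ ΔT = 216.2 / (408.2×10³ × 4.44×10⁻⁶) = 119.3 K.
T = 27.0 + 119.3 = 146.3 °C.

146 °C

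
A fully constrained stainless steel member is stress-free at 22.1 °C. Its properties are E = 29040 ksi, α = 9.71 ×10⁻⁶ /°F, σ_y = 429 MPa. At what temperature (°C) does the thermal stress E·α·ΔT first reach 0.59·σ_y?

E = 29040 ksi = 200.2 GPa.
α = 9.71×10⁻⁶/°F × 9/5 = 17.5×10⁻⁶/K.
E·α·ΔT = 253.1 MPa ⇒ ΔT = 253.1 / (200.2×10³ × 17.5×10⁻⁶) = 72.33 K.
T = 22.1 + 72.33 = 94.43 °C.

94.4 °C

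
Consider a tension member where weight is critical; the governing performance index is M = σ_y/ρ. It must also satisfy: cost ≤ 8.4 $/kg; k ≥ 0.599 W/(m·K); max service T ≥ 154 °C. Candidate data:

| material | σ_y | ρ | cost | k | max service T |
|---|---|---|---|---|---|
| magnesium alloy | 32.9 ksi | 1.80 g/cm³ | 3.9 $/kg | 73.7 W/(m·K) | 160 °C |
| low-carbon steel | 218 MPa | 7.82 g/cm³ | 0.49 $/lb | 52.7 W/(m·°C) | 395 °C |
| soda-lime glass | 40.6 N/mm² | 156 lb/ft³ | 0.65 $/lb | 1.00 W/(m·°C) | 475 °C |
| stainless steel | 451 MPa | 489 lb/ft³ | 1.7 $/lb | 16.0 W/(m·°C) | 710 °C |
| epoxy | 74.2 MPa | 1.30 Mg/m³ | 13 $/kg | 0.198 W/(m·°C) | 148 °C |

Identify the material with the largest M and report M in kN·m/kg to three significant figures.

Screen on constraints: cost ≤ 8.4 $/kg; k ≥ 0.599 W/(m·K); max service T ≥ 154 °C. Survivors: magnesium alloy, low-carbon steel, soda-lime glass, stainless steel.
In SI units:
  magnesium alloy: σ_y = 226.8 MPa, ρ = 1800 kg/m³
  low-carbon steel: σ_y = 218.0 MPa, ρ = 7820 kg/m³
  soda-lime glass: σ_y = 40.60 MPa, ρ = 2499 kg/m³
  stainless steel: σ_y = 451.0 MPa, ρ = 7833 kg/m³
  magnesium alloy: M = 126 kN·m/kg
  stainless steel: M = 57.6 kN·m/kg
  low-carbon steel: M = 27.9 kN·m/kg
  soda-lime glass: M = 16.2 kN·m/kg
Magnesium alloy has the largest M.

magnesium alloy, M = 126 kN·m/kg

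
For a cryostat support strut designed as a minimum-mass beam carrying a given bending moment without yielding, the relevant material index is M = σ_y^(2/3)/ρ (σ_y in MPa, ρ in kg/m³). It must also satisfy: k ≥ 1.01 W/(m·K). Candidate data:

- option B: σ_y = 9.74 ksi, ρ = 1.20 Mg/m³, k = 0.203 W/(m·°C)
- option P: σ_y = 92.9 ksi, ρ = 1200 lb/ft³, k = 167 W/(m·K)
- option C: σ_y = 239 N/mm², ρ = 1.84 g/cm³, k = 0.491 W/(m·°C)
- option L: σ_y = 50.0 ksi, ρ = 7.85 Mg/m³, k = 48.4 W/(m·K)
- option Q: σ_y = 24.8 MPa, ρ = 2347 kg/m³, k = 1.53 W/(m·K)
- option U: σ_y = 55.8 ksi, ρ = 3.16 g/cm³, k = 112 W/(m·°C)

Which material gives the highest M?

option U

Screen on constraints: k ≥ 1.01 W/(m·K). Survivors: option P, option L, option Q, option U.
Putting every candidate on a common basis:
  option P: σ_y = 640.5 MPa, ρ = 19220 kg/m³
  option L: σ_y = 344.7 MPa, ρ = 7850 kg/m³
  option Q: σ_y = 24.80 MPa, ρ = 2347 kg/m³
  option U: σ_y = 384.7 MPa, ρ = 3160 kg/m³
  option U: M = 16.7×10⁻³
  option L: M = 6.26×10⁻³
  option P: M = 3.87×10⁻³
  option Q: M = 3.62×10⁻³
Option U ranks first.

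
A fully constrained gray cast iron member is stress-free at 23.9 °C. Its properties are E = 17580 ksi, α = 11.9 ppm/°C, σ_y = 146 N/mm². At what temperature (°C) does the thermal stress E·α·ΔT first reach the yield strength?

E = 17580 ksi = 121.2 GPa.
σ_y = 146 N/mm² = 146.0 MPa.
E·α·ΔT = 146.0 MPa ⇒ ΔT = 146.0 / (121.2×10³ × 11.9×10⁻⁶) = 101.2 K.
T = 23.9 + 101.2 = 125.1 °C.

125 °C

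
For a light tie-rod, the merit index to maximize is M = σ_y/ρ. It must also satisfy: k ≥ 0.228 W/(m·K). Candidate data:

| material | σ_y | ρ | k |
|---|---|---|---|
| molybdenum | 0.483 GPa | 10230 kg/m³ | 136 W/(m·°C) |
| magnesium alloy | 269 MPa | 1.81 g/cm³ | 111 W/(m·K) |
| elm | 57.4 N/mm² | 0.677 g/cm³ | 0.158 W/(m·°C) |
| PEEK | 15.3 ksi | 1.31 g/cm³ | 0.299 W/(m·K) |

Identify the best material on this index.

Screen on constraints: k ≥ 0.228 W/(m·K). Survivors: molybdenum, magnesium alloy, PEEK.
After converting to SI:
  molybdenum: σ_y = 483.0 MPa, ρ = 10230 kg/m³
  magnesium alloy: σ_y = 269.0 MPa, ρ = 1810 kg/m³
  PEEK: σ_y = 105.5 MPa, ρ = 1310 kg/m³
  magnesium alloy: M = 149 kN·m/kg
  PEEK: M = 80.5 kN·m/kg
  molybdenum: M = 47.2 kN·m/kg
Highest index: magnesium alloy.

magnesium alloy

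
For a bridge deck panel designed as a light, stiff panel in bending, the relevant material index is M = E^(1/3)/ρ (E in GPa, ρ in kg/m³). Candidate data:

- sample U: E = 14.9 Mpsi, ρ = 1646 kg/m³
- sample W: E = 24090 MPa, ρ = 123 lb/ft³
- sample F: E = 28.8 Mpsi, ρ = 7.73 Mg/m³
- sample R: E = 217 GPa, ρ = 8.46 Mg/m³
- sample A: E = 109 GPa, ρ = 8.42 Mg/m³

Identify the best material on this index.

Normalizing units and computing the index:
  sample U: E = 102.7 GPa, ρ = 1646 kg/m³
  sample W: E = 24.09 GPa, ρ = 1970 kg/m³
  sample F: E = 198.6 GPa, ρ = 7730 kg/m³
  sample R: E = 217.0 GPa, ρ = 8460 kg/m³
  sample A: E = 109.0 GPa, ρ = 8420 kg/m³
  sample U: M = 2.85×10⁻³
  sample W: M = 1.47×10⁻³
  sample F: M = 0.755×10⁻³
  sample R: M = 0.710×10⁻³
  sample A: M = 0.567×10⁻³
Sample U ranks first.

sample U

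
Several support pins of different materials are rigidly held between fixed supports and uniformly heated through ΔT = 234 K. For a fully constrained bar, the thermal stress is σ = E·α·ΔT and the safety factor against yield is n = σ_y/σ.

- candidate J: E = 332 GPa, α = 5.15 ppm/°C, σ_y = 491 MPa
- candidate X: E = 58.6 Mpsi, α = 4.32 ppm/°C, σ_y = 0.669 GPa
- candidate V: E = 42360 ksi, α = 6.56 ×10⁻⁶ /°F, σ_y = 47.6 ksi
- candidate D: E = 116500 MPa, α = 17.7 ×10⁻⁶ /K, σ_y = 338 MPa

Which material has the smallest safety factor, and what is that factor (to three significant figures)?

candidate V, n = 0.407

In consistent units (E in GPa, α in ×10⁻⁶/K, σ_y in MPa):
  candidate J: E = 332.0, α = 5.15, σ_y = 491.0 → σ = 400 MPa, n = 1.23
  candidate X: E = 404.0, α = 4.32, σ_y = 669.0 → σ = 408 MPa, n = 1.64
  candidate V: E = 292.1, α = 11.8, σ_y = 328.2 → σ = 807 MPa, n = 0.407
  candidate D: E = 116.5, α = 17.7, σ_y = 338.0 → σ = 483 MPa, n = 0.700
Smallest n: candidate V with n = 0.407.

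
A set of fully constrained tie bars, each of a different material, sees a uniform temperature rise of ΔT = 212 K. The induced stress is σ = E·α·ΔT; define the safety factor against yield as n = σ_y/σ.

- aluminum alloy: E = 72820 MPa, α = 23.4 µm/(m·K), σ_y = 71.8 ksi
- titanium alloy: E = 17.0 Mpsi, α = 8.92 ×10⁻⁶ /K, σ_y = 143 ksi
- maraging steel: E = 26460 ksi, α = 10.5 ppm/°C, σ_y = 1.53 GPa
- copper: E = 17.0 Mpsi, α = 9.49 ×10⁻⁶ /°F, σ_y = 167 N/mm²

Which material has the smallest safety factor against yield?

copper

In consistent units (E in GPa, α in ×10⁻⁶/K, σ_y in MPa):
  aluminum alloy: E = 72.82, α = 23.4, σ_y = 495.0 → σ = 361 MPa, n = 1.37
  titanium alloy: E = 117.2, α = 8.92, σ_y = 986.0 → σ = 222 MPa, n = 4.45
  maraging steel: E = 182.4, α = 10.5, σ_y = 1530 → σ = 406 MPa, n = 3.77
  copper: E = 117.2, α = 17.1, σ_y = 167.0 → σ = 424 MPa, n = 0.393
The minimum is copper at n = 0.393.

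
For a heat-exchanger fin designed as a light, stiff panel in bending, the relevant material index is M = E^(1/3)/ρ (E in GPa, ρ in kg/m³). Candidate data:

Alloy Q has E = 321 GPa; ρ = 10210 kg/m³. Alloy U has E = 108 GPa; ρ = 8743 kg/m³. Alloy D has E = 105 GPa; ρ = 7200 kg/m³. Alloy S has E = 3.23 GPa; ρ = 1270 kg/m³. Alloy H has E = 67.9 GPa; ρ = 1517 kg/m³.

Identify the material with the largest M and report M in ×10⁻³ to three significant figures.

alloy H, M = 2.69×10⁻³

Per-candidate index values:
  alloy H: M = 2.69×10⁻³
  alloy S: M = 1.16×10⁻³
  alloy Q: M = 0.671×10⁻³
  alloy D: M = 0.655×10⁻³
  alloy U: M = 0.545×10⁻³
Alloy H ranks first.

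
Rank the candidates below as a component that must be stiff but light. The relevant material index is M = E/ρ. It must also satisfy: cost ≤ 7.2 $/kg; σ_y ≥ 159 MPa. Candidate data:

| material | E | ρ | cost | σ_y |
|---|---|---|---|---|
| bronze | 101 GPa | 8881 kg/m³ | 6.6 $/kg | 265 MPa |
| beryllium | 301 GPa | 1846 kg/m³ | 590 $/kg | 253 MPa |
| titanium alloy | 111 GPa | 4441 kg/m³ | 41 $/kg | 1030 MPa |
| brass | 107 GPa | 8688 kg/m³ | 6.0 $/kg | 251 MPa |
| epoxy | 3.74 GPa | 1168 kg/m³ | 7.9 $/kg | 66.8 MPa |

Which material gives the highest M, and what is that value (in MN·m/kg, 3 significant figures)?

brass, M = 12.3 MN·m/kg

Screen on constraints: cost ≤ 7.2 $/kg; σ_y ≥ 159 MPa. Survivors: bronze, brass.
Evaluate M for each candidate:
  brass: M = 12.3 MN·m/kg
  bronze: M = 11.4 MN·m/kg
Brass has the largest M.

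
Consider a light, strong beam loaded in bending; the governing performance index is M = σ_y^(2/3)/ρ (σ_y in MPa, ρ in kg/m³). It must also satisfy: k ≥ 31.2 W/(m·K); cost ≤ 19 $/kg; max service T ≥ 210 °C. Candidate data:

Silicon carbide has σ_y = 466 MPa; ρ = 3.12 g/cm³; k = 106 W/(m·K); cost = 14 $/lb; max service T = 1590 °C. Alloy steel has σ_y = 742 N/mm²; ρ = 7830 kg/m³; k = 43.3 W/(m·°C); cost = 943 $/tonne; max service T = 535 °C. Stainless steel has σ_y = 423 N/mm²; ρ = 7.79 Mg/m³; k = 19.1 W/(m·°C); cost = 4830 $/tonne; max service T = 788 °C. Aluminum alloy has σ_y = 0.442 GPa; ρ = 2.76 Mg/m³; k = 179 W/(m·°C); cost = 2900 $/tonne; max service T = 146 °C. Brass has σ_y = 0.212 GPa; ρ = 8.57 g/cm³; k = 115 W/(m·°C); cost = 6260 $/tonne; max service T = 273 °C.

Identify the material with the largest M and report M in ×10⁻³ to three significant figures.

alloy steel, M = 10.5×10⁻³

Screen on constraints: k ≥ 31.2 W/(m·K); cost ≤ 19 $/kg; max service T ≥ 210 °C. Survivors: alloy steel, brass.
Putting every candidate on a common basis:
  alloy steel: σ_y = 742.0 MPa, ρ = 7830 kg/m³
  brass: σ_y = 212.0 MPa, ρ = 8570 kg/m³
  alloy steel: M = 10.5×10⁻³
  brass: M = 4.15×10⁻³
Highest index: alloy steel.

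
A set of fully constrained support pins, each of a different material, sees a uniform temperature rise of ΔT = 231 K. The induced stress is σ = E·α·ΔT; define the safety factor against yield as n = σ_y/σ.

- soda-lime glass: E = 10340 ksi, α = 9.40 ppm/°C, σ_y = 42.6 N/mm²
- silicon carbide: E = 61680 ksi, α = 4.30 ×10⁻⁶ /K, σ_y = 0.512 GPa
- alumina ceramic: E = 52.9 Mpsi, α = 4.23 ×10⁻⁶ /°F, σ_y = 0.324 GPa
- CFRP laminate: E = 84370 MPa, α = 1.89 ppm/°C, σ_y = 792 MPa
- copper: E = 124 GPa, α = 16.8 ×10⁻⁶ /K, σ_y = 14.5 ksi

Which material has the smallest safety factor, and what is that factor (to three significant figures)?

Per material, after unit conversion:
  soda-lime glass: E = 71.29, α = 9.40, σ_y = 42.60 → σ = 155 MPa, n = 0.275
  silicon carbide: E = 425.3, α = 4.30, σ_y = 512.0 → σ = 422 MPa, n = 1.21
  alumina ceramic: E = 364.7, α = 7.61, σ_y = 324.0 → σ = 642 MPa, n = 0.505
  CFRP laminate: E = 84.37, α = 1.89, σ_y = 792.0 → σ = 36.8 MPa, n = 21.5
  copper: E = 124.0, α = 16.8, σ_y = 99.97 → σ = 481 MPa, n = 0.208
Copper has the lowest safety factor, n = 0.208.

copper, n = 0.208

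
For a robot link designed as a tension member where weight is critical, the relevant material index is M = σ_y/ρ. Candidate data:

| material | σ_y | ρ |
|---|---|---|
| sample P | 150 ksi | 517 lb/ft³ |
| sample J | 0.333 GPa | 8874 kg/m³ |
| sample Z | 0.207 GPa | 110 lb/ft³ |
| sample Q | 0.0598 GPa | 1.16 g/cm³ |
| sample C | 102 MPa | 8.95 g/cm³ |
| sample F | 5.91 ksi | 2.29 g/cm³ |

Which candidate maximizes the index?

Normalizing units and computing the index:
  sample P: σ_y = 1034 MPa, ρ = 8282 kg/m³
  sample J: σ_y = 333.0 MPa, ρ = 8874 kg/m³
  sample Z: σ_y = 207.0 MPa, ρ = 1762 kg/m³
  sample Q: σ_y = 59.80 MPa, ρ = 1160 kg/m³
  sample C: σ_y = 102.0 MPa, ρ = 8950 kg/m³
  sample F: σ_y = 40.75 MPa, ρ = 2290 kg/m³
  sample P: M = 125 kN·m/kg
  sample Z: M = 117 kN·m/kg
  sample Q: M = 51.6 kN·m/kg
  sample J: M = 37.5 kN·m/kg
  sample F: M = 17.8 kN·m/kg
  sample C: M = 11.4 kN·m/kg
Highest index: sample P.

sample P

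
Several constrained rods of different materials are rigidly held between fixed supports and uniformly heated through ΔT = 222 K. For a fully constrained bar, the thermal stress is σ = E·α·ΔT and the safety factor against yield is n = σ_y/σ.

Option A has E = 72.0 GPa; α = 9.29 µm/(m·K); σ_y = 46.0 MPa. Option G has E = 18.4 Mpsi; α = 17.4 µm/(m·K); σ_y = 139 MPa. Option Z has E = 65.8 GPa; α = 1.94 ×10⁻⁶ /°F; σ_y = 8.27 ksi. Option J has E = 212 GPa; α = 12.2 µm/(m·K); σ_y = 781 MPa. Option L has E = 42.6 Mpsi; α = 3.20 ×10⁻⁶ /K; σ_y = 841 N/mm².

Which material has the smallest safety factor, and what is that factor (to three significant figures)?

In consistent units (E in GPa, α in ×10⁻⁶/K, σ_y in MPa):
  option A: E = 72.00, α = 9.29, σ_y = 46.00 → σ = 148 MPa, n = 0.310
  option G: E = 126.9, α = 17.4, σ_y = 139.0 → σ = 490 MPa, n = 0.284
  option Z: E = 65.80, α = 3.49, σ_y = 57.02 → σ = 51.0 MPa, n = 1.12
  option J: E = 212.0, α = 12.2, σ_y = 781.0 → σ = 574 MPa, n = 1.36
  option L: E = 293.7, α = 3.20, σ_y = 841.0 → σ = 209 MPa, n = 4.03
Option G has the lowest safety factor, n = 0.284.

option G, n = 0.284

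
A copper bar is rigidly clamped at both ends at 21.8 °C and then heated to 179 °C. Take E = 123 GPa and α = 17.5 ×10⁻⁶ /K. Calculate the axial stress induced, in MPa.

338 MPa

ΔT = 157.2 K. Constrained thermal stress σ = E·α·ΔT = 123.0×10³ MPa × 17.5×10⁻⁶ × 157.2 = 338 MPa (compressive).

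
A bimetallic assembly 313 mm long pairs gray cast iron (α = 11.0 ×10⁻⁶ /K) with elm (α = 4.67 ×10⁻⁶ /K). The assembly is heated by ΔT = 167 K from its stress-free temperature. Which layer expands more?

α(gray cast iron) = 11.0×10⁻⁶/K vs α(elm) = 4.67×10⁻⁶/K.
Higher α expands more for the same ΔT: gray cast iron.

gray cast iron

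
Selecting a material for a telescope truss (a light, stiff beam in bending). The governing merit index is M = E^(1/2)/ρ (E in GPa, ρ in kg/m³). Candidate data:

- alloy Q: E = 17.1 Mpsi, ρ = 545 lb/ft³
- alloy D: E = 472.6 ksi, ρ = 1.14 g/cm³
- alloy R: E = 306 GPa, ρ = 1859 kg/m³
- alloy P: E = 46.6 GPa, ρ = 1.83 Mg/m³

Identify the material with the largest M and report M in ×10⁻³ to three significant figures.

alloy R, M = 9.41×10⁻³

Convert each candidate to consistent units, then evaluate M:
  alloy Q: E = 117.9 GPa, ρ = 8730 kg/m³
  alloy D: E = 3.258 GPa, ρ = 1140 kg/m³
  alloy R: E = 306.0 GPa, ρ = 1859 kg/m³
  alloy P: E = 46.60 GPa, ρ = 1830 kg/m³
  alloy R: M = 9.41×10⁻³
  alloy P: M = 3.73×10⁻³
  alloy D: M = 1.58×10⁻³
  alloy Q: M = 1.24×10⁻³
Alloy R ranks first.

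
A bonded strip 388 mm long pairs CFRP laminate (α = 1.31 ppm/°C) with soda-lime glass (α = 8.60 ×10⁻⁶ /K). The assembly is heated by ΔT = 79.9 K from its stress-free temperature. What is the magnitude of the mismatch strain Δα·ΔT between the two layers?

Δα = |1.31 − 8.60|×10⁻⁶/K = 7.29×10⁻⁶/K.
Mismatch strain = Δα·ΔT = 7.29×10⁻⁶ × 79.9 = 5.82×10⁻⁴.

5.82×10⁻⁴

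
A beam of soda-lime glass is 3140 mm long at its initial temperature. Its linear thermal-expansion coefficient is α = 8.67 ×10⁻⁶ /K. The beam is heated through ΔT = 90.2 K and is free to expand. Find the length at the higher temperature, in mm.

ΔL = α·L₀·ΔT = 8.67×10⁻⁶ × 3140 mm × 90.20 K = 2.46 mm.
L = L₀ + ΔL = 3140 + 2.46 = 3142.5 mm.

3142.5 mm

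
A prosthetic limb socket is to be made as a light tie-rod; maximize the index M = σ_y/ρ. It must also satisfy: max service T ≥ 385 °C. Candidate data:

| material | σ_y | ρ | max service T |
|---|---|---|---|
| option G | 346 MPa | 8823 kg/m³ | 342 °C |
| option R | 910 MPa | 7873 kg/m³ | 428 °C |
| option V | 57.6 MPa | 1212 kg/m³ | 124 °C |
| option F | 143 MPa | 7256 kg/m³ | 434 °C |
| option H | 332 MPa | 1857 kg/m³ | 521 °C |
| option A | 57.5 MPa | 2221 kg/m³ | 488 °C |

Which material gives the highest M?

Screen on constraints: max service T ≥ 385 °C. Survivors: option R, option F, option H, option A.
Evaluate M for each candidate:
  option H: M = 179 kN·m/kg
  option R: M = 116 kN·m/kg
  option A: M = 25.9 kN·m/kg
  option F: M = 19.7 kN·m/kg
Option H ranks first.

option H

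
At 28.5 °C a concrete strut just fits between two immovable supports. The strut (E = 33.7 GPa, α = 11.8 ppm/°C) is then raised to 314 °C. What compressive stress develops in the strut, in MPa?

114 MPa

ΔT = 285.5 K. Constrained thermal stress σ = E·α·ΔT = 33.70×10³ MPa × 11.8×10⁻⁶ × 285.5 = 114 MPa (compressive).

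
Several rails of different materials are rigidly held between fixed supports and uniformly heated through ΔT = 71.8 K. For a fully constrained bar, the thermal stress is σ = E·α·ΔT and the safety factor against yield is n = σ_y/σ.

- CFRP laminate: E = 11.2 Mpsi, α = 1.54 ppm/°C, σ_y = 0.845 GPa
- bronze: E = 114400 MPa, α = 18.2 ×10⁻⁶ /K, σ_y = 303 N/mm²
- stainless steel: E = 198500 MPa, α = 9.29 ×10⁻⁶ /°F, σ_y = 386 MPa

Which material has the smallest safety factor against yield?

stainless steel

Per material, after unit conversion:
  CFRP laminate: E = 77.22, α = 1.54, σ_y = 845.0 → σ = 8.54 MPa, n = 99.0
  bronze: E = 114.4, α = 18.2, σ_y = 303.0 → σ = 149 MPa, n = 2.03
  stainless steel: E = 198.5, α = 16.7, σ_y = 386.0 → σ = 238 MPa, n = 1.62
The minimum is stainless steel at n = 1.62.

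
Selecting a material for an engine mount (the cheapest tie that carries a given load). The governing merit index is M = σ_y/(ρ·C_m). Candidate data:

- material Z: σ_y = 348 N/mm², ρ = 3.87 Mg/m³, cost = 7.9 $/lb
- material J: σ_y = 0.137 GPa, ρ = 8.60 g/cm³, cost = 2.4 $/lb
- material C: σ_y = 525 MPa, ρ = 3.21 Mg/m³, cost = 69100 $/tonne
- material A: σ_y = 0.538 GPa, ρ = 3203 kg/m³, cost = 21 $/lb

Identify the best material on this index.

Normalizing units and computing the index:
  material Z: σ_y = 348.0 MPa, ρ = 3870 kg/m³, cost = 17.42 $/kg
  material J: σ_y = 137.0 MPa, ρ = 8600 kg/m³, cost = 5.291 $/kg
  material C: σ_y = 525.0 MPa, ρ = 3210 kg/m³, cost = 69.10 $/kg
  material A: σ_y = 538.0 MPa, ρ = 3203 kg/m³, cost = 46.30 $/kg
  material Z: M = 5.16 kN·m per $
  material A: M = 3.63 kN·m per $
  material J: M = 3.01 kN·m per $
  material C: M = 2.37 kN·m per $
Material Z ranks first.

material Z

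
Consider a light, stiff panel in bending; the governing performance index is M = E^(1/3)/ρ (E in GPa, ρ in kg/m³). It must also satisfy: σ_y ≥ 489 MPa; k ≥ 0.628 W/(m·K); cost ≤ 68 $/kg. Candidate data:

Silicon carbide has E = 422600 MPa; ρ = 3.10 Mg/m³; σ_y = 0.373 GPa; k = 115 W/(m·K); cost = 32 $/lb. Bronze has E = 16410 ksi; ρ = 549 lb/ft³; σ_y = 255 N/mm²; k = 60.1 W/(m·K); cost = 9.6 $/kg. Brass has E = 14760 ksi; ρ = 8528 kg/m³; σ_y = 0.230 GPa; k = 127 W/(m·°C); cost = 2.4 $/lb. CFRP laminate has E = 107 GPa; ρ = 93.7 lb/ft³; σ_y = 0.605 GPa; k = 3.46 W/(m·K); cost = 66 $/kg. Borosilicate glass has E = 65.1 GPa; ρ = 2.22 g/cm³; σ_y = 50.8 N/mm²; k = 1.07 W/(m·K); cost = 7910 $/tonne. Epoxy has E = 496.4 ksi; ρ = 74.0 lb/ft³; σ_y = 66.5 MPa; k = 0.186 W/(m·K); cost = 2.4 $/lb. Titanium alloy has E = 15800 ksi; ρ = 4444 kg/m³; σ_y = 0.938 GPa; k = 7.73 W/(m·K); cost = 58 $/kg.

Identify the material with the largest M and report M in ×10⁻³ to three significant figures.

CFRP laminate, M = 3.16×10⁻³

Screen on constraints: σ_y ≥ 489 MPa; k ≥ 0.628 W/(m·K); cost ≤ 68 $/kg. Survivors: CFRP laminate, titanium alloy.
In SI units:
  CFRP laminate: E = 107.0 GPa, ρ = 1501 kg/m³
  titanium alloy: E = 108.9 GPa, ρ = 4444 kg/m³
  CFRP laminate: M = 3.16×10⁻³
  titanium alloy: M = 1.07×10⁻³
Highest index: CFRP laminate.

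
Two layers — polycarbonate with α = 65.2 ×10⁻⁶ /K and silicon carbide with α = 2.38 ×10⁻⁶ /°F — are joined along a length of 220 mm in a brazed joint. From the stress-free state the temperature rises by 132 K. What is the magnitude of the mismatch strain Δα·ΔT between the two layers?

silicon carbide: α = 2.38×10⁻⁶/°F × 9/5 = 4.28×10⁻⁶/K.
Δα = |65.2 − 4.28|×10⁻⁶/K = 60.9×10⁻⁶/K.
Mismatch strain = Δα·ΔT = 60.9×10⁻⁶ × 132.0 = 8.04×10⁻³.

8.04×10⁻³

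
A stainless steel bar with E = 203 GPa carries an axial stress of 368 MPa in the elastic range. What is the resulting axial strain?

1.81×10⁻³

ε = σ/E = 368 / 203000 = 1.81×10⁻³.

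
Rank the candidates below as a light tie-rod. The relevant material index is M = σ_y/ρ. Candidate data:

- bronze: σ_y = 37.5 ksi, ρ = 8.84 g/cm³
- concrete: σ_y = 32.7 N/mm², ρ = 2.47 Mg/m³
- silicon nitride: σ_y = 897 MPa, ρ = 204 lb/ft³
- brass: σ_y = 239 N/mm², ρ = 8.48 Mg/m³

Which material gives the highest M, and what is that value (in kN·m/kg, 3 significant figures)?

silicon nitride, M = 274 kN·m/kg

Convert each candidate to consistent units, then evaluate M:
  bronze: σ_y = 258.6 MPa, ρ = 8840 kg/m³
  concrete: σ_y = 32.70 MPa, ρ = 2470 kg/m³
  silicon nitride: σ_y = 897.0 MPa, ρ = 3268 kg/m³
  brass: σ_y = 239.0 MPa, ρ = 8480 kg/m³
  silicon nitride: M = 274 kN·m/kg
  bronze: M = 29.2 kN·m/kg
  brass: M = 28.2 kN·m/kg
  concrete: M = 13.2 kN·m/kg
Silicon nitride ranks first.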